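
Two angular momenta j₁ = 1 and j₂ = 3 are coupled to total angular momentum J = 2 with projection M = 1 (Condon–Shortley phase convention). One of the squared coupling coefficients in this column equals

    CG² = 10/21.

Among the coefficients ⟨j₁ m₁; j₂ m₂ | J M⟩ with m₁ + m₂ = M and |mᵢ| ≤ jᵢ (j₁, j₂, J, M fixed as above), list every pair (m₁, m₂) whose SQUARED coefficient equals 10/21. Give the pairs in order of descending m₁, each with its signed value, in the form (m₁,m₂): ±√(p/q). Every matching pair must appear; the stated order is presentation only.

Admissible pairs with m₁+m₂ = M = 1: (-1,2), (0,1), (1,0)
  (m₁,m₂)=(1,0): CG² = 1/7, CG = +√(1/7)
  (m₁,m₂)=(0,1): CG² = 8/21, CG = −√(8/21)
  (m₁,m₂)=(-1,2): CG² = 10/21, CG = +√(10/21)   ← matches the target
Pairs with CG² = 10/21: (-1,2): +√(10/21)

(-1,2): +√(10/21)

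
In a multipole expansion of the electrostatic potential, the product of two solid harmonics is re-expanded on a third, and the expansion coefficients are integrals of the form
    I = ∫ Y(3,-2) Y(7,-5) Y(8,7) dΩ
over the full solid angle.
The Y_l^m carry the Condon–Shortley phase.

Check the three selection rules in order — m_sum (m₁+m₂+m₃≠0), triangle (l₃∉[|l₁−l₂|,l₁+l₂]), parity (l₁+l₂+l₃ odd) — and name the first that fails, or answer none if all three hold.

m₁+m₂+m₃ = -2 − 5 + 7 = 0  ✓
triangle: |3−7|=4 ≤ l₃=8 ≤ 3+7=10  ✓
parity: l₁+l₂+l₃ = 18 is even  ✓

none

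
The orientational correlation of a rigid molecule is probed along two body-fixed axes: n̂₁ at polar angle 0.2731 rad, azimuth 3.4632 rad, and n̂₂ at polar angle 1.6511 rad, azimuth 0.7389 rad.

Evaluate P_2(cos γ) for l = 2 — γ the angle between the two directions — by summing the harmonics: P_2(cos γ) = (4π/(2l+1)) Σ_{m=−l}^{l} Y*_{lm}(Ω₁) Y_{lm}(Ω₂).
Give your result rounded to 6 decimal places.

Expand P_2 via completeness: Σ_{m} conj(Y_{2,m}) at Ω₁ times Y_{2,m} at Ω₂ —
  m=-2: (0.022485, 0.016854) × (0.035640, -0.382130) = (0.007242, -0.007992)  (running Σ = (0.007242, -0.007992))
  m=-1: (-0.190360, -0.063423) × (-0.045663, 0.041602) = (0.011331, -0.005023)  (running Σ = (0.018573, -0.013015))
  m=0: (0.561951, -0.000000) × (-0.309303, 0.000000) = (-0.173813, 0.000000)  (running Σ = (-0.155241, -0.013015))
  m=1: (0.190360, -0.063423) × (0.045663, 0.041602) = (0.011331, 0.005023)  (running Σ = (-0.143910, -0.007992))
  m=2: (0.022485, -0.016854) × (0.035640, 0.382130) = (0.007242, 0.007992)  (running Σ = (-0.136668, 0.000000))
Σ over m = (-0.136668, 0.000000); ×(4π/5) → (-0.343484, 0.000000). Real part: -0.343484

-0.343484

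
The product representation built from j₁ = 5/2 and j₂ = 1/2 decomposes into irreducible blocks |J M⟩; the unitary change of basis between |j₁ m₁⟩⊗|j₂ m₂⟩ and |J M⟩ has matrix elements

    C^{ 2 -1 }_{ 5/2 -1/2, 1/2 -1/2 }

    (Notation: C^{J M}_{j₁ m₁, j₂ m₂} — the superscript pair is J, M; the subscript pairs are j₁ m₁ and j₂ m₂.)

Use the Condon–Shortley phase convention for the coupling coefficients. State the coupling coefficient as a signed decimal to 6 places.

+0.577350  (= +√(1/3))

j₁+j₂−J=1  J+j₁−j₂=4  J−j₁+j₂=0  j₁+j₂+J+1=6
(j₁±m₁, j₂±m₂, J±M) = (2,3,0,1,1,3)
P² = 12
sum k=0..0:
  [0] +1/6 = 1/6
S = 1/6
C² = P²·S² = 1/3 ; C = +0.577350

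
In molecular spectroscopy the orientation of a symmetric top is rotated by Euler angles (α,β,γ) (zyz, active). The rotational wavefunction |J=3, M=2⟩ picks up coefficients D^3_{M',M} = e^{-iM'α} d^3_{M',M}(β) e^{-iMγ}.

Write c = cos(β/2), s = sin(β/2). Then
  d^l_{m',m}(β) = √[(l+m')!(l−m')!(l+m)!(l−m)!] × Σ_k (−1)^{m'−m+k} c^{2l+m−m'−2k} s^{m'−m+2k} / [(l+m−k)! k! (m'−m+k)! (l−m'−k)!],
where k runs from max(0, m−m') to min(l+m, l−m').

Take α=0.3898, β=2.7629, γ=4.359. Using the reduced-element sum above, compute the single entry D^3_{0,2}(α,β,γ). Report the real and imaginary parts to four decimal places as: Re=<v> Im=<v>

D^3_{0,2}(0.3898,2.7629,4.3590) = e^{-i·0·0.3898}·d^3_{0,2}(2.7629)·e^{-i·2·4.3590}. Compute d first:
Half-angle: c=0.188217, s=0.982127. N=√(6·6·120·1)=65.726707
k: max(0,(2)−(0))=2 … min(3+(2),3−(0))=3
  k=2: (−1)^0·65.7267/(12)·0.1882^4·0.9821^2 = +0.006630
  k=3: (−1)^1·65.7267/(12)·0.1882^2·0.9821^4 = -0.180530
d^3_{0,2}(2.7629) = +0.006630 -0.180530 = -0.173900
D = (+1.000000+0.000000i)·(-0.173900)·(-0.760458-0.649387i) = +0.132244+0.112928i

Re=0.1322 Im=0.1129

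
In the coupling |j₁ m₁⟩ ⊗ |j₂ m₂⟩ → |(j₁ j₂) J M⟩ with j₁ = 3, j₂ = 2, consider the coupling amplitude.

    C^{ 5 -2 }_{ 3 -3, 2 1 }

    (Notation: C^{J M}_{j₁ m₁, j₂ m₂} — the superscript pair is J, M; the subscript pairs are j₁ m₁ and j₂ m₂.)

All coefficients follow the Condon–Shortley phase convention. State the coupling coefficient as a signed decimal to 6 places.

√[11·0!6!4!/11! · 0!6!3!1!3!7!] = √(622080)
  +(−1)^0/∏(0,0,6,3,0,1)! = 1/4320  (running 1/4320)
⟨..|..⟩ = √(622080)·(1/4320) = +0.182574

+√(1/30) = +0.182574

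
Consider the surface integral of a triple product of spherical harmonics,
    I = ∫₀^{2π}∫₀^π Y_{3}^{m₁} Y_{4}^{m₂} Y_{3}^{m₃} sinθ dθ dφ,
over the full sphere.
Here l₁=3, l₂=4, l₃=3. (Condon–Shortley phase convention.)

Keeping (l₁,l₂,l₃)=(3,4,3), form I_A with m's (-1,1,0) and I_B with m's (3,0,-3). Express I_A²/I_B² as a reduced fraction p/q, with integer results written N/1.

5/3

l's match ⇒ only the (l;m) 3-j factors differ between A and B.
A: triangle coeff Δ(3,4,3) = 1/34650; Σ_t [2,4]: t=2:+1/48 t=3:−1/24 t=4:+1/288 = -5/288; (3j)²=5/462 [(3 4 3; -1 1 0)], sign=+1
B: triangle coeff Δ(3,4,3) = 1/34650; Σ_t [0,0]: t=0:+1/1152 = 1/1152; (3j)²=1/154 [(3 4 3; 3 0 -3)], sign=+1
I_A²/I_B² = (5/462)/(1/154) = 5/3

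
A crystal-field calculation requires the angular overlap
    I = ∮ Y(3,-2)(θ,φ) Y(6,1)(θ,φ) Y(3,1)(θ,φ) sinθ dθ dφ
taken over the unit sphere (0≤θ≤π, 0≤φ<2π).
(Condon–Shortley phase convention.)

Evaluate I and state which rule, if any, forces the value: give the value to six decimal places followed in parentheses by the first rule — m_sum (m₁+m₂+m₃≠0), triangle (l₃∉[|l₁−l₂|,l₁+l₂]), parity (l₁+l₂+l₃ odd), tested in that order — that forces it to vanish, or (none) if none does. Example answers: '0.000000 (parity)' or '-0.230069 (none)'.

-0.121471 (none)

Rules hold: Σm=0, L=12 even, 3≤3≤9.
N = 7·13·7 = 637
Δ = 6!·0!·6!/13! = 1/12012
Racah Σ t=3..3: t=3:−1/1296 = -1/1296
⇒ 3j(3 6 3; 0 0 0)² = 100/3003, sgn +1
Racah Σ t=5..5: t=5:−1/5760 = -1/5760
⇒ 3j(3 6 3; -2 1 1)² = 5/572, sgn -1
4πI² = N·(3j₀)²·(3jₘ)² = 875/4719
I = -1·√(0.185421/4π) = -0.12147142
No selection rule forces the value: the integral is nonzero (none).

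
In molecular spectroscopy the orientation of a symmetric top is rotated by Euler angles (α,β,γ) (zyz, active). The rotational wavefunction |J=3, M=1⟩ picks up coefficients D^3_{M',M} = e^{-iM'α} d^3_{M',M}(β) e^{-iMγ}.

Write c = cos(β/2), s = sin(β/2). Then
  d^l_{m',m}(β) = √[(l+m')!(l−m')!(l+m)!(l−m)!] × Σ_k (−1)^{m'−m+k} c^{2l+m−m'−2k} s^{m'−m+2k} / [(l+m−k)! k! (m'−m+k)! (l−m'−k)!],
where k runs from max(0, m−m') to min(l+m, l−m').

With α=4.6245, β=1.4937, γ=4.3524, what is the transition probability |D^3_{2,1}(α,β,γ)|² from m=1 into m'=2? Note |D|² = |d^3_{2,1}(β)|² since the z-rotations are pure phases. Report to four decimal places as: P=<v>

D^3_{2,1}(4.6245,1.4937,4.3524) = e^{-i·2·4.6245}·d^3_{2,1}(1.4937)·e^{-i·1·4.3524}. Compute d first:
Half-angle: c=0.733832, s=0.679331. N=√(120·1·24·2)=75.894664
Admissible k: 0..1 (factorial args all ≥0)
  k=0: (−1)^1·75.8947/(24)·0.7338^5·0.6793^1 = -0.457157
  k=1: (−1)^2·75.8947/(12)·0.7338^3·0.6793^3 = +0.783545
d^3_{2,1}(1.4937) = -0.457157 +0.783545 = +0.326388
|D^3_{2,1}|² = |d^3_{2,1}(β)|² = (+0.326388)² = 0.106529 (the z-rotation phases have unit modulus)

P=0.1065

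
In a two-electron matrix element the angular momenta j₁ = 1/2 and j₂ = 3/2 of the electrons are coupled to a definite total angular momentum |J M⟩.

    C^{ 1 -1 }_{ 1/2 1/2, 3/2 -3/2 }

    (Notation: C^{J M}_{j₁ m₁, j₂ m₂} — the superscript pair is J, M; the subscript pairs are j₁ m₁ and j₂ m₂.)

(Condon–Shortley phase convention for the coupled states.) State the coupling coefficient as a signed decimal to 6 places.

+√(3/4) = +0.866025

√[3·1!0!2!/4! · 1!0!0!3!0!2!] = √(3)
  +(−1)^0/∏(0,1,0,0,0,2)! = 1/2  (running 1/2)
⟨..|..⟩ = √(3)·(1/2) = +0.866025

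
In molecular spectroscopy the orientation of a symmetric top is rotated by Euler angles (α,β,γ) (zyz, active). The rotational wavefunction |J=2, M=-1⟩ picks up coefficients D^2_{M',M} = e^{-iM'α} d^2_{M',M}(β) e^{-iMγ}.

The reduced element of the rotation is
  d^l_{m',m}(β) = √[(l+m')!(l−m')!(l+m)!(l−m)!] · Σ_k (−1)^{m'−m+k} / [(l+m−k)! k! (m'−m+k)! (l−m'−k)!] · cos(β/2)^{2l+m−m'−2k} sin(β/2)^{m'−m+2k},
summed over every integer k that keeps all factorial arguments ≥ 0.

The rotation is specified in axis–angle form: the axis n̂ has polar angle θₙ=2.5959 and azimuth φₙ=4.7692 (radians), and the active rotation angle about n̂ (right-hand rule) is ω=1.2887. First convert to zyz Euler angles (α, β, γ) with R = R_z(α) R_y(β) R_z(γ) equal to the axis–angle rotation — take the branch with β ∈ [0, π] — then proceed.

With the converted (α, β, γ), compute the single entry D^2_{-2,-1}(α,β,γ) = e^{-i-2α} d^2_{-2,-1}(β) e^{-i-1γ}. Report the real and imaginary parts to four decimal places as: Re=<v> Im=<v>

Re=0.0454 Im=0.5329

Axis–angle → zyz. n̂ = (sinθₙcosφₙ, sinθₙsinφₙ, cosθₙ) = (+0.029470, -0.518173, -0.854768), ω = 1.2887.
R = I cosω + sinω [n̂]ₓ + (1−cosω) n̂n̂ᵀ gives
  R = [+0.278996, +0.809963, -0.515869; -0.832002, +0.472130, +0.291318; +0.479514, +0.347928, +0.805613]
β = atan2(√(R₁₃²+R₂₃²), R₃₃) = 0.634086; α = atan2(R₂₃, R₁₃) mod 2π = 2.627524; γ = atan2(R₃₂, −R₃₁) mod 2π = 2.513902
Split into d^2_{-2,-1}(β=0.6341) × two z-phases.
c=cos(0.634086/2)=0.950161, s=sin(0.634086/2)=0.311759; N=√[1·24·1·6]=12.000000
k∈{1} keeps every argument non-negative
  k=1: (−1)^0·12.0000/(6)·0.9502^3·0.3118^1 = +0.534860
d^2_{-2,-1}(0.6341) = +0.534860
Phases: e^{-i·(-2)·2.6275}=+0.516415-0.856339i, e^{-i·(-1)·2.5139}=-0.809386+0.587277i ⇒ D=+0.045425+0.532928i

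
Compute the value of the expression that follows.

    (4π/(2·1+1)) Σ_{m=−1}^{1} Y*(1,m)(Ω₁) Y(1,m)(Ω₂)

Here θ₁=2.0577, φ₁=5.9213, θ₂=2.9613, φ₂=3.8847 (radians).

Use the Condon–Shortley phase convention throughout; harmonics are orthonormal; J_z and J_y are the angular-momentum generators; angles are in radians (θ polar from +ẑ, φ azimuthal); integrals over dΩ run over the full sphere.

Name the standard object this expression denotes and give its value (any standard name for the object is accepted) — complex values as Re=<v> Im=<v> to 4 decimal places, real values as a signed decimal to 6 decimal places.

Legendre polynomial (addition theorem), +0.389129

This sum is the spherical-harmonic addition theorem: it equals the Legendre polynomial P_l(cos γ) of the angle γ between the two directions.
Expand P_1 via completeness: Σ_{m} conj(Y_{1,m}) at Ω₁ times Y_{1,m} at Ω₂ —
  m=-1: (+0.285566-0.108103i) × (-0.045620+0.041916i) = -0.008496+0.016902i  (running Σ = -0.008496+0.016902i)
  m=0: (-0.228613-0.000000i) × (-0.480683+0.000000i) = +0.109890+0.000000i  (running Σ = +0.101394+0.016902i)
  m=1: (-0.285566-0.108103i) × (+0.045620+0.041916i) = -0.008496-0.016902i  (running Σ = +0.092898+0.000000i)
Accumulated sum +0.092898+0.000000i; after 4π/(2l+1) scaling, +0.389129+0.000000i ⇒ P_1 = 0.389129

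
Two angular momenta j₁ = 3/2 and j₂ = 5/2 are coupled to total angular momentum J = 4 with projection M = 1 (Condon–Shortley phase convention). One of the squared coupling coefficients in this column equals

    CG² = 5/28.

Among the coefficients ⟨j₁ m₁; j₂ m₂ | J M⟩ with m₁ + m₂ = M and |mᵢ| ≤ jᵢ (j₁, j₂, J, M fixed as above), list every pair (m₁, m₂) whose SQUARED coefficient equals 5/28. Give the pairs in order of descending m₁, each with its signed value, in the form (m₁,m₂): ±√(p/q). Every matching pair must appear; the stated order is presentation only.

(3/2,-1/2): +√(5/28)

Admissible pairs with m₁+m₂ = M = 1: (-3/2,5/2), (-1/2,3/2), (1/2,1/2), (3/2,-1/2)
  (m₁,m₂)=(3/2,-1/2): CG² = 5/28, CG = +√(5/28)   ← matches the target
  (m₁,m₂)=(1/2,1/2): CG² = 15/28, CG = +√(15/28)
  (m₁,m₂)=(-1/2,3/2): CG² = 15/56, CG = +√(15/56)
  (m₁,m₂)=(-3/2,5/2): CG² = 1/56, CG = +√(1/56)
Pairs with CG² = 5/28: (3/2,-1/2): +√(5/28)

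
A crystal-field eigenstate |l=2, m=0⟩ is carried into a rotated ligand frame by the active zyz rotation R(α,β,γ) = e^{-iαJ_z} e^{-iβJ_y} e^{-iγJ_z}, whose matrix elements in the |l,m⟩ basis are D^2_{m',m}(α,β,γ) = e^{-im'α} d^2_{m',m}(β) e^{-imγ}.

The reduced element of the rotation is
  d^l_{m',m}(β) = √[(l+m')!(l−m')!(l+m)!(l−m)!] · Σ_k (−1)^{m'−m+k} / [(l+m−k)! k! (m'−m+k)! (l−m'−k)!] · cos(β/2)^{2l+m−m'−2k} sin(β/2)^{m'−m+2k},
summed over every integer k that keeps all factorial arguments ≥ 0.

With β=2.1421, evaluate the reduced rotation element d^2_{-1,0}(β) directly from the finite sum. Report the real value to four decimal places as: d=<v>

d^2_{-1,0}(β=2.1421) via the finite sum:
c=cos(2.142100/2)=0.479203, s=sin(2.142100/2)=0.877704; N=√[1·6·2·2]=4.898979
Admissible k: 1..2 (factorial args all ≥0)
  k=1: (−1)^0·4.8990/(2)·0.4792^3·0.8777^1 = +0.236582
  k=2: (−1)^1·4.8990/(2)·0.4792^1·0.8777^3 = -0.793669
d^2_{-1,0}(2.1421) = +0.236582 -0.793669 = -0.557087

d=-0.5571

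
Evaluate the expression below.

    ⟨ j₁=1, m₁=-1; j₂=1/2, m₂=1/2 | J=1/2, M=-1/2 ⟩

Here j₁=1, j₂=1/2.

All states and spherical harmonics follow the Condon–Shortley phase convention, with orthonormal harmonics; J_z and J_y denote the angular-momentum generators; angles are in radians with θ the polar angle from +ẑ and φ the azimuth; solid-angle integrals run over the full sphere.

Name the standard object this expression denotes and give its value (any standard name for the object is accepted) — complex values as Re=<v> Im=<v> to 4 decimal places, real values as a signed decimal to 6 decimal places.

Clebsch–Gordan coefficient, −√(2/3) ≈ -0.816497

This is a Clebsch–Gordan (vector-coupling) coefficient.
√[2·1!1!0!/3! · 0!2!1!0!0!1!] = √(2/3)
  +(−1)^1/∏(1,0,1,0,0,0)! = -1  (running -1)
⟨..|..⟩ = √(2/3)·(-1) = -0.816497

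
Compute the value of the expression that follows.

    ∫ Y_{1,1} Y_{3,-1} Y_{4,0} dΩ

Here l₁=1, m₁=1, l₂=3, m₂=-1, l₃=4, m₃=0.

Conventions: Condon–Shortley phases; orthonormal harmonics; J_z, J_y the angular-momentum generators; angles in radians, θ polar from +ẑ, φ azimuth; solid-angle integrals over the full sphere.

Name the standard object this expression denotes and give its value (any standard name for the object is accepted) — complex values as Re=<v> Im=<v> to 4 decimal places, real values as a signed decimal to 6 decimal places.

This is a Gaunt coefficient — the integral of a triple product of spherical harmonics over the sphere.
Checks pass: Σm=0; 8 even; l₃=4∈[2,4].
(2·1+1)(2·3+1)(2·4+1) = 189
Δ: 0! 2! 6! / 9! → 1/252
sum: t=0:+1/36 = 1/36
3j²(1 3 4; 0 0 0) = Δ·Π!·Σ² = 4/63  (sign +1)
sum: t=0:+1/96 = 1/96
3j²(1 3 4; 1 -1 0) = Δ·Π!·Σ² = 1/42  (sign +1)
combine: 4πI² = 189·4/63·1/42 = 2/7
take √, sign +1: I = 0.15078601

Gaunt coefficient, +0.150786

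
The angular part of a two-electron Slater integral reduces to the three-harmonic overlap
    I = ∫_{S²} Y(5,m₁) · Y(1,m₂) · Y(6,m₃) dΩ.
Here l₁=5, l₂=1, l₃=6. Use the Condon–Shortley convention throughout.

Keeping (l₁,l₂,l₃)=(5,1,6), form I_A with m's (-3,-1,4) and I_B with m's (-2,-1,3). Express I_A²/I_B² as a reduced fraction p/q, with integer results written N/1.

5/4

l's match ⇒ only the (l;m) 3-j factors differ between A and B.
A: triangle coeff Δ(5,1,6) = 1/858; Σ_t [0,0]: t=0:+1/161280 = 1/161280; (3j)²=15/286 [(5 1 6; -3 -1 4)], sign=+1
B: triangle coeff Δ(5,1,6) = 1/858; Σ_t [0,0]: t=0:+1/60480 = 1/60480; (3j)²=6/143 [(5 1 6; -2 -1 3)], sign=-1
I_A²/I_B² = (15/286)/(6/143) = 5/4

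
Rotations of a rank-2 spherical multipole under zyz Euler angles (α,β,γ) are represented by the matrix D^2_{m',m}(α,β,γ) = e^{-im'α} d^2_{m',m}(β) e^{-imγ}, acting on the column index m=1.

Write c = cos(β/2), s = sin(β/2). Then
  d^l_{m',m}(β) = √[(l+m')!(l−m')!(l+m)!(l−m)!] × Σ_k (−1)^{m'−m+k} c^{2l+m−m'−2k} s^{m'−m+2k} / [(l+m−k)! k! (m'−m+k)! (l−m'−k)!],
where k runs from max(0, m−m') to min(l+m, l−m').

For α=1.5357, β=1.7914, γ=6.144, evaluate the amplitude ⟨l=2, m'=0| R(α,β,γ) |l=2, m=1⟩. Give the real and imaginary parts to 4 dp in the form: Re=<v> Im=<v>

Re=-0.2590 Im=-0.0363

Split into d^2_{0,1}(β=1.7914) × two z-phases.
With c≡cos(β/2)=0.624973 and s≡sin(β/2)=0.780647, N=[2·2·6·1]^{1/2}=4.898979
k∈{1,2} keeps every argument non-negative
  k=1: (−1)^0·4.8990/(2)·0.6250^3·0.7806^1 = +0.466781
  k=2: (−1)^1·4.8990/(2)·0.6250^1·0.7806^3 = -0.728283
d^2_{0,1}(1.7914) = +0.466781 -0.728283 = -0.261502
D = (+1.000000+0.000000i)·(-0.261502)·(+0.990329+0.138736i) = -0.258973-0.036280i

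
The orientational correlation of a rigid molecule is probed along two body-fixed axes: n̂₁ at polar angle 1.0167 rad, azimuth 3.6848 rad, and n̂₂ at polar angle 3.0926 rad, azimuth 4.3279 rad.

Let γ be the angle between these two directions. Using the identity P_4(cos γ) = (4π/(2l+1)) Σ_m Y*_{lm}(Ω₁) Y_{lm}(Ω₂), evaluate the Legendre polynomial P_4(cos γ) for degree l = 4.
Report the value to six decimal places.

Expand P_4 via completeness: Σ_{m} conj(Y_{4,m}) at Ω₁ times Y_{4,m} at Ω₂ —
  m=-4: (-0.13105 + 0.19073j) × (0.00000 + 0.00000j) = -0.00000 - 0.00000j  (running Σ = -0.00000 - 0.00000j)
  m=-3: (0.02381 - 0.40430j) × (-0.00013 + 0.00006j) = 0.00002 + 0.00006j  (running Σ = 0.00002 + 0.00006j)
  m=-2: (0.10567 + 0.20081j) × (-0.00345 - 0.00334j) = 0.00031 - 0.00105j  (running Σ = 0.00033 - 0.00099j)
  m=-1: (0.19244 + 0.11620j) × (0.03457 - 0.08544j) = 0.01658 - 0.01243j  (running Σ = 0.01691 - 0.01342j)
  m=0: (-0.27748 + 0.00000j) × (0.83616 + 0.00000j) = -0.23201 + 0.00000j  (running Σ = -0.21511 - 0.01342j)
  m=1: (-0.19244 + 0.11620j) × (-0.03457 - 0.08544j) = 0.01658 + 0.01243j  (running Σ = -0.19852 - 0.00099j)
  m=2: (0.10567 - 0.20081j) × (-0.00345 + 0.00334j) = 0.00031 + 0.00105j  (running Σ = -0.19822 + 0.00006j)
  m=3: (-0.02381 - 0.40430j) × (0.00013 + 0.00006j) = 0.00002 - 0.00006j  (running Σ = -0.19820 - 0.00000j)
  m=4: (-0.13105 - 0.19073j) × (0.00000 - 0.00000j) = -0.00000 + 0.00000j  (running Σ = -0.19820 - 0.00000j)
Accumulated sum -0.19820 - 0.00000j; after 4π/(2l+1) scaling, -0.27674 - 0.00000j ⇒ P_4 = -0.276736

-0.276736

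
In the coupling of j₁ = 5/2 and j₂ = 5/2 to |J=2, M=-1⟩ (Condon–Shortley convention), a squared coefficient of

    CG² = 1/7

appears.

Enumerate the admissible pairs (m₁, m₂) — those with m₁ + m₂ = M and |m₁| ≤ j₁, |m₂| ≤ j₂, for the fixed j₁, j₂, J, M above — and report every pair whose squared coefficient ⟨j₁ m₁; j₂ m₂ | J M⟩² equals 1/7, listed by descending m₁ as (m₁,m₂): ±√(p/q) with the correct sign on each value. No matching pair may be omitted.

(1/2,-3/2): −√(1/7); (-3/2,1/2): +√(1/7)

Admissible pairs with m₁+m₂ = M = -1: (-5/2,3/2), (-3/2,1/2), (-1/2,-1/2), (1/2,-3/2), (3/2,-5/2)
  (m₁,m₂)=(3/2,-5/2): CG² = 5/14, CG = +√(5/14)
  (m₁,m₂)=(1/2,-3/2): CG² = 1/7, CG = −√(1/7)   ← matches the target
  (m₁,m₂)=(-1/2,-1/2): CG² = 0/1, CG = 0
  (m₁,m₂)=(-3/2,1/2): CG² = 1/7, CG = +√(1/7)   ← matches the target
  (m₁,m₂)=(-5/2,3/2): CG² = 5/14, CG = −√(5/14)
Pairs with CG² = 1/7: (1/2,-3/2): −√(1/7); (-3/2,1/2): +√(1/7)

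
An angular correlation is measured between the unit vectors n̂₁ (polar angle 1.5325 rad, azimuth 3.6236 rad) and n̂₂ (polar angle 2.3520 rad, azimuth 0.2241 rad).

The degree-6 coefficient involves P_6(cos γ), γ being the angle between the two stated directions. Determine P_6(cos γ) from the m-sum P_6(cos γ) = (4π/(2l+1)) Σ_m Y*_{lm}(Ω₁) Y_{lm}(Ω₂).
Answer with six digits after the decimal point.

-0.167634

Term-by-term m-sum for l=6 (normalisation 4π/13 = 0.966644):
  [-6]  conj(Y_{6,-6})(Ω₁) = -0.466064+0.118782i ; Y_{6,-6}(Ω₂) = +0.013886-0.060341i ; Δ = +0.000695+0.029772i
  [-5]  conj(Y_{6,-5})(Ω₁) = +0.047503-0.042645i ; Y_{6,-5}(Ω₂) = -0.092573+0.191496i ; Δ = +0.003769+0.013044i
  [-4]  conj(Y_{6,-4})(Ω₁) = +0.122389-0.327904i ; Y_{6,-4}(Ω₂) = +0.252241-0.315524i ; Δ = -0.072590-0.121327i
  [-3]  conj(Y_{6,-3})(Ω₁) = +0.009241+0.073676i ; Y_{6,-3}(Ω₂) = -0.315260+0.250948i ; Δ = -0.021402-0.020908i
  [-2]  conj(Y_{6,-2})(Ω₁) = +0.180568+0.260132i ; Y_{6,-2}(Ω₂) = +0.027773-0.013354i ; Δ = +0.008489+0.004813i
  [-1]  conj(Y_{6,-1})(Ω₁) = -0.069216-0.036212i ; Y_{6,-1}(Ω₂) = +0.353863-0.080655i ; Δ = -0.027414-0.007231i
  [+0]  conj(Y_{6,0})(Ω₁) = -0.308105-0.000000i ; Y_{6,0}(Ω₂) = -0.141144+0.000000i ; Δ = +0.043487+0.000000i
  [+1]  conj(Y_{6,1})(Ω₁) = +0.069216-0.036212i ; Y_{6,1}(Ω₂) = -0.353863-0.080655i ; Δ = -0.027414+0.007231i
  [+2]  conj(Y_{6,2})(Ω₁) = +0.180568-0.260132i ; Y_{6,2}(Ω₂) = +0.027773+0.013354i ; Δ = +0.008489-0.004813i
  [+3]  conj(Y_{6,3})(Ω₁) = -0.009241+0.073676i ; Y_{6,3}(Ω₂) = +0.315260+0.250948i ; Δ = -0.021402+0.020908i
  [+4]  conj(Y_{6,4})(Ω₁) = +0.122389+0.327904i ; Y_{6,4}(Ω₂) = +0.252241+0.315524i ; Δ = -0.072590+0.121327i
  [+5]  conj(Y_{6,5})(Ω₁) = -0.047503-0.042645i ; Y_{6,5}(Ω₂) = +0.092573+0.191496i ; Δ = +0.003769-0.013044i
  [+6]  conj(Y_{6,6})(Ω₁) = -0.466064-0.118782i ; Y_{6,6}(Ω₂) = +0.013886+0.060341i ; Δ = +0.000695-0.029772i
Σ over m = -0.173419+0.000000i; ×(4π/13) → -0.167634+0.000000i. Real part: -0.167634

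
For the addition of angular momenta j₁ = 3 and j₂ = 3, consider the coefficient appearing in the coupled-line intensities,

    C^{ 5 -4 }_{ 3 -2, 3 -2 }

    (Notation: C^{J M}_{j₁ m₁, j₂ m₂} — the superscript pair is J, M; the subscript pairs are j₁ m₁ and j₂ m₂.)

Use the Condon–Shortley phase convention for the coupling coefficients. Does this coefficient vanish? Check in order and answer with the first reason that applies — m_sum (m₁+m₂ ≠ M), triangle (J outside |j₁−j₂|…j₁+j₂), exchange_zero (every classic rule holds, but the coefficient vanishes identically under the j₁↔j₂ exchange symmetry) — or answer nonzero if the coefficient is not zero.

m-sum: m₁+m₂ = -2+(-2) = -4, M = -4  ✓
triangle: |j₁−j₂| = 0 ≤ J = 5 ≤ j₁+j₂ = 6  ✓
exchange: j₁=j₂ and m₁=m₂, and (−1)^(j₁+j₂−J) = (−1)^1 = −1 forces ⟨j₁m₁;j₂m₂|JM⟩ = −⟨j₂m₂;j₁m₁|JM⟩ = −⟨j₁m₁;j₂m₂|JM⟩ ⇒ the coefficient vanishes identically
Racah sum check: Σ_k collapses to 0 ⇒ CG = 0

exchange_zero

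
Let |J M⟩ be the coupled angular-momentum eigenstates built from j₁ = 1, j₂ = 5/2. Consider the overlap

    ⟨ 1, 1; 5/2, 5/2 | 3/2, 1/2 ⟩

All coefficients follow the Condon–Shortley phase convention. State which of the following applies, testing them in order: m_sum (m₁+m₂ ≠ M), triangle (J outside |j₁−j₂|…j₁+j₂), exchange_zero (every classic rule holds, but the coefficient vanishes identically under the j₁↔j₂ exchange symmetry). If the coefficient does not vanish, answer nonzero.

m_sum

m-sum: m₁+m₂ = 1+5/2 = 7/2, M = 1/2  ✗ ⇒ coefficient is 0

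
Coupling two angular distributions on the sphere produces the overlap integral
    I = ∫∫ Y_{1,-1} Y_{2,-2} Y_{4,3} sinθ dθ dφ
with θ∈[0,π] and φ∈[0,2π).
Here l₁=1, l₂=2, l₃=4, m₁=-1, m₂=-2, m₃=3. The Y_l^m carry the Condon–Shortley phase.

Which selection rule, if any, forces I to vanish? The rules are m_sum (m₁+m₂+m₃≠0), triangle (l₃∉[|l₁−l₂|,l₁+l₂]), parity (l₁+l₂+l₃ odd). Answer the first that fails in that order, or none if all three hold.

triangle

azimuthal sum: -1 − 2 + 3 = 0  ✓
l₃ must lie in [1,3]; have l₃=4  ✗
L = 1 + 2 + 4 = 7 (odd)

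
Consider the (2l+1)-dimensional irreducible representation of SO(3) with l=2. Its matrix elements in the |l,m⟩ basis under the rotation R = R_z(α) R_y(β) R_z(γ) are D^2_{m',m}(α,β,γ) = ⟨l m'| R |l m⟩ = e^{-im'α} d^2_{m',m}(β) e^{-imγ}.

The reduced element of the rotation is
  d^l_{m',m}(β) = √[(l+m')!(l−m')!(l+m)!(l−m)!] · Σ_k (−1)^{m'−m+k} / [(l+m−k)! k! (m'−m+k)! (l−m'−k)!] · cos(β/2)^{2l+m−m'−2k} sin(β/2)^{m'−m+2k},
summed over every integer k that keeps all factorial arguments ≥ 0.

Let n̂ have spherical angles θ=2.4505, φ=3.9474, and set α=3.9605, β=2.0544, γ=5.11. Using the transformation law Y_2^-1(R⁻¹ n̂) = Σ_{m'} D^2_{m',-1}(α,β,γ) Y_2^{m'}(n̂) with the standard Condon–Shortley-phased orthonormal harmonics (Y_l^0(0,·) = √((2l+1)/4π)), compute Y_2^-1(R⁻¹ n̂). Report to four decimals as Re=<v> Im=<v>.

Need the full column D^2_{m',-1} for m'=−2..2 at α=3.9605, β=2.0544, γ=5.1100.
cos(β/2)=0.517217, sin(β/2)=0.855854
d^2_{-2,-1}: single k=1 term ⇒ +0.236837;  D = +0.211729+0.106124i
d^2_{-1,-1}: k∈[0..1] ⇒ +0.071564 -0.587850 = -0.516287;  D = +0.484224-0.179107i
d^2_{0,-1}: k∈[0..1] ⇒ -0.290064 +0.794233 = +0.504169;  D = +0.195223-0.464838i
d^2_{1,-1}: k∈[0..1] ⇒ +0.587850 -0.536536 = +0.051314;  D = +0.020985+0.046827i
d^2_{2,-1}: single k=0 term ⇒ -0.648488;  D = +0.613373+0.210502i
Y_2^{m'}(θ=2.4505,φ=3.9474) and Σ D·Y over m':
  (+0.2117+0.1061i)·(-0.0064-0.1568i)  (+0.4842-0.1791i)·(+0.2628-0.2737i)  (+0.1952-0.4648i)·(+0.2464+0.0000i)  (+0.0210+0.0468i)·(-0.2628-0.2737i)  (+0.6134+0.2105i)·(-0.0064+0.1568i)
Y_2^-1(R⁻¹ n̂) = +0.111968-0.251236i

Re=0.1120 Im=-0.2512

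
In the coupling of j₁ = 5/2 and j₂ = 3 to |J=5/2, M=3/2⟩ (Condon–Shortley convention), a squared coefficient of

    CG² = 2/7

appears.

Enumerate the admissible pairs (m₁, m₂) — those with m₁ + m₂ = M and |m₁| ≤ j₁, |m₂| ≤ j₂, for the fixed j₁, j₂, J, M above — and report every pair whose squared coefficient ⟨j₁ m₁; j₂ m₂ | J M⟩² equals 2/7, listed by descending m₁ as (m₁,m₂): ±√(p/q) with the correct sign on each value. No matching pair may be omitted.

(5/2,-1): +√(2/7)

Admissible pairs with m₁+m₂ = M = 3/2: (-3/2,3), (-1/2,2), (1/2,1), (3/2,0), (5/2,-1)
  (m₁,m₂)=(5/2,-1): CG² = 2/7, CG = +√(2/7)   ← matches the target
  (m₁,m₂)=(3/2,0): CG² = 7/30, CG = −√(7/30)
  (m₁,m₂)=(1/2,1): CG² = 1/35, CG = +√(1/35)
  (m₁,m₂)=(-1/2,2): CG² = 1/14, CG = +√(1/14)
  (m₁,m₂)=(-3/2,3): CG² = 8/21, CG = −√(8/21)
Pairs with CG² = 2/7: (5/2,-1): +√(2/7)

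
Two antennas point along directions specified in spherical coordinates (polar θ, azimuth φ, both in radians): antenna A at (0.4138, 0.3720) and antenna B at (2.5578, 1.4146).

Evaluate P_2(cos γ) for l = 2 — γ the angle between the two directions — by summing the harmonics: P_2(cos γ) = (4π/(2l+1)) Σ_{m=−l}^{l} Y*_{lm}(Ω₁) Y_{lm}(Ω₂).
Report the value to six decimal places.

Expand P_2 via completeness: Σ_{m} conj(Y_{2,m}) at Ω₁ times Y_{2,m} at Ω₂ —
  [-2]  conj(Y_{2,-2})(Ω₁) = +0.045950+0.042295i ; Y_{2,-2}(Ω₂) = -0.111675-0.036068i ; Δ = -0.003606-0.006381i
  [-1]  conj(Y_{2,-1})(Ω₁) = +0.264964+0.103380i ; Y_{2,-1}(Ω₂) = -0.055271+0.350972i ; Δ = -0.050928+0.087281i
  [+0]  conj(Y_{2,0})(Ω₁) = +0.477808-0.000000i ; Y_{2,0}(Ω₂) = +0.343323+0.000000i ; Δ = +0.164042+0.000000i
  [+1]  conj(Y_{2,1})(Ω₁) = -0.264964+0.103380i ; Y_{2,1}(Ω₂) = +0.055271+0.350972i ; Δ = -0.050928-0.087281i
  [+2]  conj(Y_{2,2})(Ω₁) = +0.045950-0.042295i ; Y_{2,2}(Ω₂) = -0.111675+0.036068i ; Δ = -0.003606+0.006381i
Σ over m = +0.054974-0.000000i; ×(4π/5) → +0.138165-0.000000i. Real part: 0.138165

0.138165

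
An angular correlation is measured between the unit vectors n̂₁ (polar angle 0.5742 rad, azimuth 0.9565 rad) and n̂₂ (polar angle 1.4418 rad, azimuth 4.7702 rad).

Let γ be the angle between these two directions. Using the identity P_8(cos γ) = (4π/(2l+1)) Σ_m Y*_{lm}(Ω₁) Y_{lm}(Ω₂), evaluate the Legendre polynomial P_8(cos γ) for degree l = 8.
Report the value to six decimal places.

-0.255453

Addition theorem: P_8(cos γ) = (4π/17) Σ_m Y*_{lm}(Ω₁) Y_{lm}(Ω₂), m = −8…8:
  m=-8: (+0.000783+0.003826i) × (+0.431497-0.215124i) = +0.001161+0.001482i  (running Σ = +0.001161+0.001482i)
  m=-7: (+0.022122+0.009676i) × (-0.098498-0.229965i) = +0.000046-0.006040i  (running Σ = +0.001207-0.004558i)
  m=-6: (+0.079180-0.047915i) × (+0.253134-0.091503i) = +0.015659-0.019374i  (running Σ = +0.016866-0.023932i)
  m=-5: (+0.017128-0.243894i) × (-0.078697-0.264630i) = -0.065890+0.014661i  (running Σ = -0.049024-0.009271i)
  m=-4: (-0.341635-0.278767i) × (+0.187123-0.044059i) = -0.076210-0.037111i  (running Σ = -0.125234-0.046382i)
  m=-3: (-0.458821+0.128017i) × (-0.048797-0.278532i) = +0.058046+0.121550i  (running Σ = -0.067188+0.075167i)
  m=-2: (-0.041411+0.116251i) × (+0.155160-0.018020i) = -0.004330+0.018784i  (running Σ = -0.071518+0.093951i)
  m=-1: (-0.214031-0.303446i) × (-0.016424-0.283789i) = -0.082599+0.065723i  (running Σ = -0.154117+0.159675i)
  m=0: (-0.256976-0.000000i) × (+0.145327+0.000000i) = -0.037346-0.000000i  (running Σ = -0.191463+0.159675i)
  m=1: (+0.214031-0.303446i) × (+0.016424-0.283789i) = -0.082599-0.065723i  (running Σ = -0.274062+0.093951i)
  m=2: (-0.041411-0.116251i) × (+0.155160+0.018020i) = -0.004330-0.018784i  (running Σ = -0.278393+0.075167i)
  m=3: (+0.458821+0.128017i) × (+0.048797-0.278532i) = +0.058046-0.121550i  (running Σ = -0.220347-0.046382i)
  m=4: (-0.341635+0.278767i) × (+0.187123+0.044059i) = -0.076210+0.037111i  (running Σ = -0.296557-0.009271i)
  m=5: (-0.017128-0.243894i) × (+0.078697-0.264630i) = -0.065890-0.014661i  (running Σ = -0.362447-0.023932i)
  m=6: (+0.079180+0.047915i) × (+0.253134+0.091503i) = +0.015659+0.019374i  (running Σ = -0.346788-0.004558i)
  m=7: (-0.022122+0.009676i) × (+0.098498-0.229965i) = +0.000046+0.006040i  (running Σ = -0.346742+0.001482i)
  m=8: (+0.000783-0.003826i) × (+0.431497+0.215124i) = +0.001161-0.001482i  (running Σ = -0.345581-0.000000i)
Accumulated sum -0.345581-0.000000i; after 4π/(2l+1) scaling, -0.255453-0.000000i ⇒ P_8 = -0.255453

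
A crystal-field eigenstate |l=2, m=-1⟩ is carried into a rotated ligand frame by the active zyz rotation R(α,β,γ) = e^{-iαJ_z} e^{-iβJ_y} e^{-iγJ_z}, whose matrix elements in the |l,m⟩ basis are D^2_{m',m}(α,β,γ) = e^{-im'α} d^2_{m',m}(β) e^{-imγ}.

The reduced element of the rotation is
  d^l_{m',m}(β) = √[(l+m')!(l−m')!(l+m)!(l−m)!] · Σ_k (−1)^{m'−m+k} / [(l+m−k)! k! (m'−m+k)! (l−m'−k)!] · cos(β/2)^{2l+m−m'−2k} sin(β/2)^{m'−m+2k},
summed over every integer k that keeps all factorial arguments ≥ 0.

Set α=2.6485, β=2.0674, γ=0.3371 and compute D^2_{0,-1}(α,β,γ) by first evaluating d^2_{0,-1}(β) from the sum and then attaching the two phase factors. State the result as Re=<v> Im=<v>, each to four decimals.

Re=0.4842 Im=0.1697

First d^2_{0,-1}(β=2.0674), then the phase factors e^{-i(0)α} and e^{-i(-1)γ}:
c=cos(2.067400/2)=0.511643, s=sin(2.067400/2)=0.859198; N=√[2·2·1·6]=4.898979
k∈{0,1} keeps every argument non-negative
  k=0: (−1)^1·4.8990/(2)·0.5116^3·0.8592^1 = -0.281884
  k=1: (−1)^2·4.8990/(2)·0.5116^1·0.8592^3 = +0.794919
d^2_{0,-1}(2.0674) = -0.281884 +0.794919 = +0.513034
D = (+1.000000+0.000000i)·(+0.513034)·(+0.943718+0.330752i) = +0.484160+0.169687i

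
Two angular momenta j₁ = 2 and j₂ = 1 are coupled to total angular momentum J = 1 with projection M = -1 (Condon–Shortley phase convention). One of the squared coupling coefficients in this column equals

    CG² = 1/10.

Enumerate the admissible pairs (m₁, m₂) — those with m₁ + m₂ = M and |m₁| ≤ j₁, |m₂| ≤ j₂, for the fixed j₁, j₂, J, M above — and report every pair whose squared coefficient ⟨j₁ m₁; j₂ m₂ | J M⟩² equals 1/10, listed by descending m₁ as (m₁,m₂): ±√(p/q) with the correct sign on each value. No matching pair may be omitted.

(0,-1): +√(1/10)

Admissible pairs with m₁+m₂ = M = -1: (-2,1), (-1,0), (0,-1)
  (m₁,m₂)=(0,-1): CG² = 1/10, CG = +√(1/10)   ← matches the target
  (m₁,m₂)=(-1,0): CG² = 3/10, CG = −√(3/10)
  (m₁,m₂)=(-2,1): CG² = 3/5, CG = +√(3/5)
Pairs with CG² = 1/10: (0,-1): +√(1/10)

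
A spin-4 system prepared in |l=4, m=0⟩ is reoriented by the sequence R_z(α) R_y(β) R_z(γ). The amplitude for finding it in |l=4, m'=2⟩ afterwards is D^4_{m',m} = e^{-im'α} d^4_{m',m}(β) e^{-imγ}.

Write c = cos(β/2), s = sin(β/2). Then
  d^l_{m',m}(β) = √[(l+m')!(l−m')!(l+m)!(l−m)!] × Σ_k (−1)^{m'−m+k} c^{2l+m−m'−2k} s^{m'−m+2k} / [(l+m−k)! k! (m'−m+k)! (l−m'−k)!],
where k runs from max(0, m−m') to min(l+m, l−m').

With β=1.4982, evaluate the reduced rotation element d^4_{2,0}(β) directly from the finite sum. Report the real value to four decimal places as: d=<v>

d^4_{2,0}(β=1.4982) via the finite sum:
With c≡cos(β/2)=0.732302 and s≡sin(β/2)=0.680980, N=[720·2·24·24]^{1/2}=910.735966
k: max(0,(0)−(2))=0 … min(4+(0),4−(2))=2
  k=0: (−1)^2·910.7360/(96)·0.7323^6·0.6810^2 = +0.678471
  k=1: (−1)^3·910.7360/(36)·0.7323^4·0.6810^4 = -1.564546
  k=2: (−1)^4·910.7360/(96)·0.7323^2·0.6810^6 = +0.507350
d^4_{2,0}(1.4982) = +0.678471 -1.564546 +0.507350 = -0.378725

d=-0.3787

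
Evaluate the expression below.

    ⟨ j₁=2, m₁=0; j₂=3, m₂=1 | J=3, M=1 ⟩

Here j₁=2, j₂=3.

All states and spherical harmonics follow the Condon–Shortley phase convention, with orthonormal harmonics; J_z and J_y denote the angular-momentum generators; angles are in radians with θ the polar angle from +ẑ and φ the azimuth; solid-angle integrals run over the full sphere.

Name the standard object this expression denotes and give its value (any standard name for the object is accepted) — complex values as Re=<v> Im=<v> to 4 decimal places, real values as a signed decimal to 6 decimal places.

Clebsch–Gordan coefficient, −√(3/20) ≈ -0.387298

This is a Clebsch–Gordan (vector-coupling) coefficient.
j₁+j₂−J=2  J+j₁−j₂=2  J−j₁+j₂=4  j₁+j₂+J+1=9
(j₁±m₁, j₂±m₂, J±M) = (2,2,4,2,4,2)
P² = 256/15
sum k=0..2:
  [0] +1/96 = 1/96
  [1] −1/6 = -1/6
  [2] +1/16 = 1/16
S = -3/32
C² = P²·S² = 3/20 ; C = -0.387298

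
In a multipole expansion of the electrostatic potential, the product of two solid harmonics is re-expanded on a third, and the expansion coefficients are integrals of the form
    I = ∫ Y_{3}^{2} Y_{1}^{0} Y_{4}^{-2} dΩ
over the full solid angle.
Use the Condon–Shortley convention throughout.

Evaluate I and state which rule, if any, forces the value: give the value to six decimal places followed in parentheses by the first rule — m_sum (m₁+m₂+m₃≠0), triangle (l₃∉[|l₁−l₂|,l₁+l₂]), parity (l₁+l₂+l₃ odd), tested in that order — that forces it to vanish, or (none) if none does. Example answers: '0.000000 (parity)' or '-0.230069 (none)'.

Rules hold: Σm=0, L=8 even, 2≤4≤4.
N = 7·3·9 = 189
Δ = 0!·6!·2!/9! = 1/252
Racah Σ t=0..0: t=0:+1/36 = 1/36
⇒ 3j(3 1 4; 0 0 0)² = 4/63, sgn +1
Racah Σ t=0..0: t=0:+1/120 = 1/120
⇒ 3j(3 1 4; 2 0 -2)² = 1/21, sgn +1
4πI² = N·(3j₀)²·(3jₘ)² = 4/7
I = +1·√(0.571429/4π) = 0.21324362
No selection rule forces the value: the integral is nonzero (none).

0.213244 (none)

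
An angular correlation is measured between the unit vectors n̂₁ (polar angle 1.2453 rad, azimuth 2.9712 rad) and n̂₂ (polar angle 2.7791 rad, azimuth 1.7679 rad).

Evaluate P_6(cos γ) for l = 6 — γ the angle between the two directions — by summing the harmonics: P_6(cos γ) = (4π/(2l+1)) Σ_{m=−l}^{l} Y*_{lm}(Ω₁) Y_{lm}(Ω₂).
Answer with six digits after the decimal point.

Term-by-term m-sum for l=6 (normalisation 4π/13 = 0.966644):
  [-6]  conj(Y_{6,-6})(Ω₁) = (0.182227, -0.298262) ; Y_{6,-6}(Ω₂) = (-0.000364, 0.000889) ; Δ = (0.000199, 0.000270)
  [-5]  conj(Y_{6,-5})(Ω₁) = (-0.269093, 0.307533) ; Y_{6,-5}(Ω₂) = (0.007313, 0.004847) ; Δ = (-0.003458, 0.000945)
  [-4]  conj(Y_{6,-4})(Ω₁) = (0.027878, -0.022617) ; Y_{6,-4}(Ω₂) = (0.034269, -0.034477) ; Δ = (0.000176, -0.001736)
  [-3]  conj(Y_{6,-3})(Ω₁) = (0.289772, -0.162535) ; Y_{6,-3}(Ω₂) = (-0.100173, -0.149188) ; Δ = (-0.053276, -0.026949)
  [-2]  conj(Y_{6,-2})(Ω₁) = (-0.136570, 0.048430) ; Y_{6,-2}(Ω₂) = (-0.396513, 0.164942) ; Δ = (0.046163, -0.041729)
  [-1]  conj(Y_{6,-1})(Ω₁) = (-0.280146, 0.048202) ; Y_{6,-1}(Ω₂) = (0.106863, 0.535128) ; Δ = (-0.055732, -0.144763)
  [+0]  conj(Y_{6,0})(Ω₁) = (0.171018, -0.000000) ; Y_{6,0}(Ω₂) = (0.024943, 0.000000) ; Δ = (0.004266, 0.000000)
  [+1]  conj(Y_{6,1})(Ω₁) = (0.280146, 0.048202) ; Y_{6,1}(Ω₂) = (-0.106863, 0.535128) ; Δ = (-0.055732, 0.144763)
  [+2]  conj(Y_{6,2})(Ω₁) = (-0.136570, -0.048430) ; Y_{6,2}(Ω₂) = (-0.396513, -0.164942) ; Δ = (0.046163, 0.041729)
  [+3]  conj(Y_{6,3})(Ω₁) = (-0.289772, -0.162535) ; Y_{6,3}(Ω₂) = (0.100173, -0.149188) ; Δ = (-0.053276, 0.026949)
  [+4]  conj(Y_{6,4})(Ω₁) = (0.027878, 0.022617) ; Y_{6,4}(Ω₂) = (0.034269, 0.034477) ; Δ = (0.000176, 0.001736)
  [+5]  conj(Y_{6,5})(Ω₁) = (0.269093, 0.307533) ; Y_{6,5}(Ω₂) = (-0.007313, 0.004847) ; Δ = (-0.003458, -0.000945)
  [+6]  conj(Y_{6,6})(Ω₁) = (0.182227, 0.298262) ; Y_{6,6}(Ω₂) = (-0.000364, -0.000889) ; Δ = (0.000199, -0.000270)
Accumulated sum (-0.127590, 0.000000); after 4π/(2l+1) scaling, (-0.123334, 0.000000) ⇒ P_6 = -0.123334

-0.123334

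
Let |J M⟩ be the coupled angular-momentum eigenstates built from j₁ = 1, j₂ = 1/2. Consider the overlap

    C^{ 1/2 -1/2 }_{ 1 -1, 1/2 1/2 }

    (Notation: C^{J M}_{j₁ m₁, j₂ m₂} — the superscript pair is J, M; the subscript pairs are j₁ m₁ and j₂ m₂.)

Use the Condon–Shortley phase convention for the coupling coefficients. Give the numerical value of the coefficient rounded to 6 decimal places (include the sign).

triangle: 1!·1!·0!/3! = 1/6
(j±m)!: 0!·2!·1!·0!·0!·1! = 2
prefactor² = (2J+1)·Δ·N² = 2/3
  k=1: −1/(1!·0!·1!·0!·0!·0!) = -1
Σ = -1  ⇒  CG² = 2/3·(-1)² = 2/3
CG = −√(2/3) = -0.816497

-0.816497  (= −√(2/3))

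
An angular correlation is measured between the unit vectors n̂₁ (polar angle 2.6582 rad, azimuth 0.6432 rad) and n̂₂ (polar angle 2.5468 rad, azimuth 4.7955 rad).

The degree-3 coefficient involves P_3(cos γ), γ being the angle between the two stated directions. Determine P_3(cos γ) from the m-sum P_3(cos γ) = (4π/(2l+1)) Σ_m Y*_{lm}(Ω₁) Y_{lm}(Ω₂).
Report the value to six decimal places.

-0.365882

Term-by-term m-sum for l=3 (normalisation 4π/7 = 1.795196):
  [-3]  conj(Y_{3,-3})(Ω₁) = -0.014710+0.039224i ; Y_{3,-3}(Ω₂) = -0.018113-0.071134i ; Δ = +0.003057+0.000336i
  [-2]  conj(Y_{3,-2})(Ω₁) = -0.054847-0.187627i ; Y_{3,-2}(Ω₂) = +0.262111-0.043974i ; Δ = -0.022627-0.046767i
  [-1]  conj(Y_{3,-1})(Ω₁) = +0.350953+0.263050i ; Y_{3,-1}(Ω₂) = +0.036532+0.438550i ; Δ = -0.102539+0.163520i
  [+0]  conj(Y_{3,0})(Ω₁) = -0.303943-0.000000i ; Y_{3,0}(Ω₂) = -0.132943+0.000000i ; Δ = +0.040407+0.000000i
  [+1]  conj(Y_{3,1})(Ω₁) = -0.350953+0.263050i ; Y_{3,1}(Ω₂) = -0.036532+0.438550i ; Δ = -0.102539-0.163520i
  [+2]  conj(Y_{3,2})(Ω₁) = -0.054847+0.187627i ; Y_{3,2}(Ω₂) = +0.262111+0.043974i ; Δ = -0.022627+0.046767i
  [+3]  conj(Y_{3,3})(Ω₁) = +0.014710+0.039224i ; Y_{3,3}(Ω₂) = +0.018113-0.071134i ; Δ = +0.003057-0.000336i
Σ over m = -0.203812+0.000000i; ×(4π/7) → -0.365882+0.000000i. Real part: -0.365882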